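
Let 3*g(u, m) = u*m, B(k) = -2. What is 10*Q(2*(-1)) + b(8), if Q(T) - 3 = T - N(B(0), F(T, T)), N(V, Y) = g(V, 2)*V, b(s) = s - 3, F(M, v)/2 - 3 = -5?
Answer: -35/3 ≈ -11.667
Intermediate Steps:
g(u, m) = m*u/3 (g(u, m) = (u*m)/3 = (m*u)/3 = m*u/3)
F(M, v) = -4 (F(M, v) = 6 + 2*(-5) = 6 - 10 = -4)
b(s) = -3 + s
N(V, Y) = 2*V**2/3 (N(V, Y) = ((1/3)*2*V)*V = (2*V/3)*V = 2*V**2/3)
Q(T) = 1/3 + T (Q(T) = 3 + (T - 2*(-2)**2/3) = 3 + (T - 2*4/3) = 3 + (T - 1*8/3) = 3 + (T - 8/3) = 3 + (-8/3 + T) = 1/3 + T)
10*Q(2*(-1)) + b(8) = 10*(1/3 + 2*(-1)) + (-3 + 8) = 10*(1/3 - 2) + 5 = 10*(-5/3) + 5 = -50/3 + 5 = -35/3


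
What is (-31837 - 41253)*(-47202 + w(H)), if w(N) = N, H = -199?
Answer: 3464539090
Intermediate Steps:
(-31837 - 41253)*(-47202 + w(H)) = (-31837 - 41253)*(-47202 - 199) = -73090*(-47401) = 3464539090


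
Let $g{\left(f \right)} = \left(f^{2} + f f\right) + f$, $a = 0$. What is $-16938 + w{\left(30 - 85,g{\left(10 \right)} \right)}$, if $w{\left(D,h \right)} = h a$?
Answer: $-16938$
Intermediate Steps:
$g{\left(f \right)} = f + 2 f^{2}$ ($g{\left(f \right)} = \left(f^{2} + f^{2}\right) + f = 2 f^{2} + f = f + 2 f^{2}$)
$w{\left(D,h \right)} = 0$ ($w{\left(D,h \right)} = h 0 = 0$)
$-16938 + w{\left(30 - 85,g{\left(10 \right)} \right)} = -16938 + 0 = -16938$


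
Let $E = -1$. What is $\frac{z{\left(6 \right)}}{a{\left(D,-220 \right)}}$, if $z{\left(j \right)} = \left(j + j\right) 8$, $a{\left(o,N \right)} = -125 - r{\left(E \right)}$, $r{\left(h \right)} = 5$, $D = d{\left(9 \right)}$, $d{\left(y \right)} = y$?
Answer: $- \frac{48}{65} \approx -0.73846$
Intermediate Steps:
$D = 9$
$a{\left(o,N \right)} = -130$ ($a{\left(o,N \right)} = -125 - 5 = -130$)
$z{\left(j \right)} = 16 j$ ($z{\left(j \right)} = 2 j 8 = 16 j$)
$\frac{z{\left(6 \right)}}{a{\left(D,-220 \right)}} = \frac{16 \cdot 6}{-130} = 96 \left(- \frac{1}{130}\right) = - \frac{48}{65}$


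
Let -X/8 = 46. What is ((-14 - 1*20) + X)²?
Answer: 161604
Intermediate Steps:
X = -368 (X = -8*46 = -368)
((-14 - 1*20) + X)² = ((-14 - 1*20) - 368)² = ((-14 - 20) - 368)² = (-34 - 368)² = (-402)² = 161604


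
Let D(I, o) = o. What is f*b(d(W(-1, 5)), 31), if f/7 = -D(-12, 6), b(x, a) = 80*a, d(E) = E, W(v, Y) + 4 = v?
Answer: -104160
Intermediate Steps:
W(v, Y) = -4 + v
f = -42 (f = 7*(-1*6) = 7*(-6) = -42)
f*b(d(W(-1, 5)), 31) = -3360*31 = -42*2480 = -104160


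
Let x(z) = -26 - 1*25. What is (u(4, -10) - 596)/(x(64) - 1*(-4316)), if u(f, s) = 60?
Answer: -536/4265 ≈ -0.12567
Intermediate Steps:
x(z) = -51 (x(z) = -26 - 25 = -51)
(u(4, -10) - 596)/(x(64) - 1*(-4316)) = (60 - 596)/(-51 - 1*(-4316)) = -536/(-51 + 4316) = -536/4265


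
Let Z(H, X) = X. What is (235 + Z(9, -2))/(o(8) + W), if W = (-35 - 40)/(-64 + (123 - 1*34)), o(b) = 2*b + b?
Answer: 233/21 ≈ 11.095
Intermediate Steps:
o(b) = 3*b
W = -3 (W = -75/(-64 + (123 - 34)) = -75/(-64 + 89) = -75/25 = -75*1/25 = -3)
(235 + Z(9, -2))/(o(8) + W) = (235 - 2)/(3*8 - 3) = 233/(24 - 3) = 233/21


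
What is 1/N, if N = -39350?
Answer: -1/39350 ≈ -2.5413e-5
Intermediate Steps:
1/N = 1/(-39350) = -1/39350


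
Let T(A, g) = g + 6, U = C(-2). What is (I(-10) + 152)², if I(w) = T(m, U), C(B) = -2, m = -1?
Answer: 24336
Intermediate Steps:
U = -2
T(A, g) = 6 + g
I(w) = 4 (I(w) = 6 - 2 = 4)
(I(-10) + 152)² = (4 + 152)² = 156² = 24336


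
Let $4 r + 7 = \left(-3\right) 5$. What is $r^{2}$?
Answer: $\frac{121}{4} \approx 30.25$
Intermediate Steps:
$r = - \frac{11}{2}$ ($r = - \frac{7}{4} + \frac{\left(-3\right) 5}{4} = - \frac{7}{4} + \frac{1}{4} \left(-15\right) = - \frac{7}{4} - \frac{15}{4} = - \frac{11}{2} \approx -5.5$)
$r^{2} = \left(- \frac{11}{2}\right)^{2} = \frac{121}{4}$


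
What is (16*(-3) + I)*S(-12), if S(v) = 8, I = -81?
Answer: -1032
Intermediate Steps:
(16*(-3) + I)*S(-12) = (16*(-3) - 81)*8 = (-48 - 81)*8 = -129*8 = -1032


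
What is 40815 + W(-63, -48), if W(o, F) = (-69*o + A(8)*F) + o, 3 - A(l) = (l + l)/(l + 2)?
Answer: 225159/5 ≈ 45032.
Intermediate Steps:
A(l) = 3 - 2*l/(2 + l) (A(l) = 3 - (l + l)/(l + 2) = 3 - 2*l/(2 + l))
W(o, F) = -68*o + 7*F/5 (W(o, F) = (-69*o + ((6 + 8)/(2 + 8))*F) + o = (-69*o + (14/10)*F) + o = (-69*o + ((⅒)*14)*F) + o = (-69*o + 7*F/5) + o = -68*o + 7*F/5)
40815 + W(-63, -48) = 40815 + (-68*(-63) + (7/5)*(-48)) = 40815 + (4284 - 336/5) = 40815 + 21084/5 = 225159/5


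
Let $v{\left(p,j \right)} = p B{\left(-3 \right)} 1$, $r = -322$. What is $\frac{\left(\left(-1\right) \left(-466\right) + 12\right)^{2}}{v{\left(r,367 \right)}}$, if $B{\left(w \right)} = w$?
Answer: $\frac{114242}{483} \approx 236.53$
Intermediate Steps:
$v{\left(p,j \right)} = - 3 p$ ($v{\left(p,j \right)} = p \left(-3\right) 1 = - 3 p 1 = - 3 p$)
$\frac{\left(\left(-1\right) \left(-466\right) + 12\right)^{2}}{v{\left(r,367 \right)}} = \frac{\left(\left(-1\right) \left(-466\right) + 12\right)^{2}}{\left(-3\right) \left(-322\right)} = \frac{\left(466 + 12\right)^{2}}{966} = 478^{2} \cdot \frac{1}{966} = 228484 \cdot \frac{1}{966} = \frac{114242}{483}$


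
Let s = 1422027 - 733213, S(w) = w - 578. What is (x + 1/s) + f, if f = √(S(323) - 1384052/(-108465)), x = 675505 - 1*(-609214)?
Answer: 884932433267/688814 + I*√2849866137195/108465 ≈ 1.2847e+6 + 15.564*I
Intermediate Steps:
S(w) = -578 + w
s = 688814
x = 1284719 (x = 675505 + 609214 = 1284719)
f = I*√2849866137195/108465 (f = √((-578 + 323) - 1384052/(-108465)) = √(-255 - 1384052*(-1/108465)) = √(-255 + 1384052/108465) = √(-26274523/108465) = I*√2849866137195/108465 ≈ 15.564*I)
(x + 1/s) + f = (1284719 + 1/688814) + I*√2849866137195/108465 = 884932433267/688814 + I*√2849866137195/108465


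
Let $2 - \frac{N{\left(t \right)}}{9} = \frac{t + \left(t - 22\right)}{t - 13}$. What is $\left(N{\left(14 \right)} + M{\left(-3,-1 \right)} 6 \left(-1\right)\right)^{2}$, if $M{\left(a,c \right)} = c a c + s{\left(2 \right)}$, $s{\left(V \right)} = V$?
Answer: $900$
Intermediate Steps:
$M{\left(a,c \right)} = 2 + a c^{2}$ ($M{\left(a,c \right)} = c a c + 2 = a c c + 2 = a c^{2} + 2 = 2 + a c^{2}$)
$N{\left(t \right)} = 18 - \frac{9 \left(-22 + 2 t\right)}{-13 + t}$ ($N{\left(t \right)} = 18 - 9 \frac{t + \left(t - 22\right)}{t - 13} = 18 - 9 \frac{t + \left(-22 + t\right)}{-13 + t} = 18 - 9 \frac{-22 + 2 t}{-13 + t} = 18 - \frac{9 \left(-22 + 2 t\right)}{-13 + t}$)
$\left(N{\left(14 \right)} + M{\left(-3,-1 \right)} 6 \left(-1\right)\right)^{2} = \left(- \frac{36}{-13 + 14} + \left(2 - 3 \left(-1\right)^{2}\right) 6 \left(-1\right)\right)^{2} = \left(- \frac{36}{1} + \left(2 - 3\right) 6 \left(-1\right)\right)^{2} = \left(\left(-36\right) 1 + \left(2 - 3\right) 6 \left(-1\right)\right)^{2} = \left(-36 + \left(-1\right) 6 \left(-1\right)\right)^{2} = \left(-36 - -6\right)^{2} = \left(-36 + 6\right)^{2} = \left(-30\right)^{2} = 900$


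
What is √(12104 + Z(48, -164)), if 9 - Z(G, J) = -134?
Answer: √12247 ≈ 110.67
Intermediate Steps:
Z(G, J) = 143 (Z(G, J) = 9 - 1*(-134) = 9 + 134 = 143)
√(12104 + Z(48, -164)) = √(12104 + 143) = √12247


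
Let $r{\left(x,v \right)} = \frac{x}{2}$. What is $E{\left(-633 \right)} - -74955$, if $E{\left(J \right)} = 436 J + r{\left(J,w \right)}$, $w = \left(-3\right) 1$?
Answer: $- \frac{402699}{2} \approx -2.0135 \cdot 10^{5}$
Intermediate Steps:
$w = -3$
$r{\left(x,v \right)} = \frac{x}{2}$ ($r{\left(x,v \right)} = x \frac{1}{2} = \frac{x}{2}$)
$E{\left(J \right)} = \frac{873 J}{2}$ ($E{\left(J \right)} = 436 J + \frac{J}{2} = \frac{873 J}{2}$)
$E{\left(-633 \right)} - -74955 = \frac{873}{2} \left(-633\right) - -74955 = - \frac{552609}{2} + 74955 = - \frac{402699}{2}$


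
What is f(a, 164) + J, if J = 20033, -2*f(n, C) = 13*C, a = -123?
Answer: 18967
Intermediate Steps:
f(n, C) = -13*C/2
f(a, 164) + J = -13/2*164 + 20033 = -1066 + 20033 = 18967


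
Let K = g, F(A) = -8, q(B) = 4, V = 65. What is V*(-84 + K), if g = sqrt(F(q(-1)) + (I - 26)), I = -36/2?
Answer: -5460 + 130*I*sqrt(13) ≈ -5460.0 + 468.72*I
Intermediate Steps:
I = -18 (I = -36*1/2 = -18)
g = 2*I*sqrt(13) (g = sqrt(-8 + (-18 - 26)) = sqrt(-8 - 44) = sqrt(-52) = 2*I*sqrt(13) ≈ 7.2111*I)
K = 2*I*sqrt(13) ≈ 7.2111*I
V*(-84 + K) = 65*(-84 + 2*I*sqrt(13)) = -5460 + 130*I*sqrt(13)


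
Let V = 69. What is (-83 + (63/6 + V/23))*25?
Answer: -3475/2 ≈ -1737.5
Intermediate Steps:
(-83 + (63/6 + V/23))*25 = (-83 + (63/6 + 69/23))*25 = (-83 + (63*(⅙) + 69*(1/23)))*25 = (-83 + (21/2 + 3))*25 = (-83 + 27/2)*25 = -139/2*25 = -3475/2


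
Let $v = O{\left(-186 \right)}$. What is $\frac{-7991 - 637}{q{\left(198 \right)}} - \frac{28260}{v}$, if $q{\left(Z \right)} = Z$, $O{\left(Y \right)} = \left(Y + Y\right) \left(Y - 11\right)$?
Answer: $- \frac{8859581}{201531} \approx -43.961$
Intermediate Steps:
$O{\left(Y \right)} = 2 Y \left(-11 + Y\right)$
$v = 73284$ ($v = 2 \left(-186\right) \left(-11 - 186\right) = 2 \left(-186\right) \left(-197\right) = 73284$)
$\frac{-7991 - 637}{q{\left(198 \right)}} - \frac{28260}{v} = \frac{-7991 - 637}{198} - \frac{28260}{73284} = \left(-7991 - 637\right) \frac{1}{198} - \frac{2355}{6107} = \left(-8628\right) \frac{1}{198} - \frac{2355}{6107} = - \frac{1438}{33} - \frac{2355}{6107} = - \frac{8859581}{201531}$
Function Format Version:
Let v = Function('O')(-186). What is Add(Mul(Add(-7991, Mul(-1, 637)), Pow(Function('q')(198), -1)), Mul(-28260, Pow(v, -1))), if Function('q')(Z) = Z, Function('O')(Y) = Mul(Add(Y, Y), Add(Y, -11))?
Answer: Rational(-8859581, 201531) ≈ -43.961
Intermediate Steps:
Function('O')(Y) = Mul(2, Y, Add(-11, Y)) (Function('O')(Y) = Mul(Mul(2, Y), Add(-11, Y)) = Mul(2, Y, Add(-11, Y)))
v = 73284 (v = Mul(2, -186, Add(-11, -186)) = Mul(2, -186, -197) = 73284)
Add(Mul(Add(-7991, Mul(-1, 637)), Pow(Function('q')(198), -1)), Mul(-28260, Pow(v, -1))) = Add(Mul(Add(-7991, Mul(-1, 637)), Pow(198, -1)), Mul(-28260, Pow(73284, -1))) = Add(Mul(Add(-7991, -637), Rational(1, 198)), Mul(-28260, Rational(1, 73284))) = Add(Mul(-8628, Rational(1, 198)), Rational(-2355, 6107)) = Add(Rational(-1438, 33), Rational(-2355, 6107)) = Rational(-8859581, 201531)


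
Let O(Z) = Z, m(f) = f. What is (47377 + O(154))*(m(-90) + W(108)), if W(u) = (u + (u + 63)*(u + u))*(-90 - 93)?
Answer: -322219398402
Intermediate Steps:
W(u) = -183*u - 366*u*(63 + u) (W(u) = (u + (63 + u)*(2*u))*(-183) = (u + 2*u*(63 + u))*(-183) = -183*u - 366*u*(63 + u))
(47377 + O(154))*(m(-90) + W(108)) = (47377 + 154)*(-90 - 183*108*(127 + 2*108)) = 47531*(-90 - 183*108*(127 + 216)) = 47531*(-90 - 183*108*343) = 47531*(-90 - 6779052) = 47531*(-6779142) = -322219398402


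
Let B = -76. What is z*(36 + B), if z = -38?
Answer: 1520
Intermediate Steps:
z*(36 + B) = -38*(36 - 76) = -38*(-40) = 1520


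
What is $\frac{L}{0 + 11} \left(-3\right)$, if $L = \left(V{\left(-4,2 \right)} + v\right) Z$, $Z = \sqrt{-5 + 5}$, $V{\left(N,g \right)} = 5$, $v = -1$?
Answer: $0$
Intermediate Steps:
$Z = 0$ ($Z = \sqrt{0} = 0$)
$L = 0$ ($L = \left(5 - 1\right) 0 = 4 \cdot 0 = 0$)
$\frac{L}{0 + 11} \left(-3\right) = \frac{1}{0 + 11} \cdot 0 \left(-3\right) = \frac{1}{11} \cdot 0 \left(-3\right) = 0 \left(-3\right) = 0$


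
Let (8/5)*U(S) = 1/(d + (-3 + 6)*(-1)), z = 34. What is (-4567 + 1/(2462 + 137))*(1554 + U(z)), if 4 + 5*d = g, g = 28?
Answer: -18449529528/2599 ≈ -7.0987e+6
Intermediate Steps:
d = 24/5 (d = -⅘ + (⅕)*28 = -⅘ + 28/5 = 24/5 ≈ 4.8000)
U(S) = 25/72 (U(S) = 5/(8*(24/5 + (-3 + 6)*(-1))) = 5/(8*(24/5 + 3*(-1))) = 5/(8*(24/5 - 3)) = 5/(8*(9/5)) = (5/8)*(5/9) = 25/72)
(-4567 + 1/(2462 + 137))*(1554 + U(z)) = (-4567 + 1/(2462 + 137))*(1554 + 25/72) = (-4567 + 1/2599)*(111913/72) = -11869632/2599*111913/72 = -18449529528/2599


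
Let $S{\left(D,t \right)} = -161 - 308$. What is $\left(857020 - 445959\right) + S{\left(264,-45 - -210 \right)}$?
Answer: $410592$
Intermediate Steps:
$S{\left(D,t \right)} = -469$
$\left(857020 - 445959\right) + S{\left(264,-45 - -210 \right)} = \left(857020 - 445959\right) - 469 = 411061 - 469 = 410592$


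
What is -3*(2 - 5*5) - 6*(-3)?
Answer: 87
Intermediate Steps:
-3*(2 - 5*5) - 6*(-3) = -3*(2 - 25) + 18 = -3*(-23) + 18 = 69 + 18 = 87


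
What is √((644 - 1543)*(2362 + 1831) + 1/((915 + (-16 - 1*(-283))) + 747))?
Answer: I*√14026490094858/1929 ≈ 1941.5*I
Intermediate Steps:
√((644 - 1543)*(2362 + 1831) + 1/((915 + (-16 - 1*(-283))) + 747)) = √(-899*4193 + 1/((915 + (-16 + 283)) + 747)) = √(-3769507 + 1/((915 + 267) + 747)) = √(-3769507 + 1/(1182 + 747)) = √(-3769507 + 1/1929) = √(-7271379002/1929) = I*√14026490094858/1929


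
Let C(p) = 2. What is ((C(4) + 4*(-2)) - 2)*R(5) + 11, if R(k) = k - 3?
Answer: -5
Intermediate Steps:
R(k) = -3 + k
((C(4) + 4*(-2)) - 2)*R(5) + 11 = ((2 + 4*(-2)) - 2)*(-3 + 5) + 11 = ((2 - 8) - 2)*2 + 11 = (-6 - 2)*2 + 11 = -8*2 + 11 = -16 + 11 = -5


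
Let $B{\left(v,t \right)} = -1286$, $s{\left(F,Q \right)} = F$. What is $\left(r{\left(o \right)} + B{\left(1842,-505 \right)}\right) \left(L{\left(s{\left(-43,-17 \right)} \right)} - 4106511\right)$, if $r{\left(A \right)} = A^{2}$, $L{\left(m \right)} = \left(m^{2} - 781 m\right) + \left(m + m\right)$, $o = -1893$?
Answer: $-14583576629895$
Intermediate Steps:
$L{\left(m \right)} = m^{2} - 779 m$ ($L{\left(m \right)} = \left(m^{2} - 781 m\right) + 2 m = m^{2} - 779 m$)
$\left(r{\left(o \right)} + B{\left(1842,-505 \right)}\right) \left(L{\left(s{\left(-43,-17 \right)} \right)} - 4106511\right) = \left(\left(-1893\right)^{2} - 1286\right) \left(- 43 \left(-779 - 43\right) - 4106511\right) = \left(3583449 - 1286\right) \left(\left(-43\right) \left(-822\right) - 4106511\right) = 3582163 \left(35346 - 4106511\right) = 3582163 \left(-4071165\right) = -14583576629895$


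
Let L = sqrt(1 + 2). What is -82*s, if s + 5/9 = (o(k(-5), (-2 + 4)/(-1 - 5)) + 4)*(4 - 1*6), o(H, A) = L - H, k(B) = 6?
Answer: -2542/9 + 164*sqrt(3) ≈ 1.6119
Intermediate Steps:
L = sqrt(3) ≈ 1.7320
o(H, A) = sqrt(3) - H
s = 31/9 - 2*sqrt(3) (s = -5/9 + ((sqrt(3) - 1*6) + 4)*(4 - 1*6) = -5/9 + ((sqrt(3) - 6) + 4)*(4 - 6) = -5/9 + ((-6 + sqrt(3)) + 4)*(-2) = -5/9 + (-2 + sqrt(3))*(-2) = -5/9 + (4 - 2*sqrt(3)) = 31/9 - 2*sqrt(3) ≈ -0.019657)
-82*s = -82*(31/9 - 2*sqrt(3)) = -2542/9 + 164*sqrt(3)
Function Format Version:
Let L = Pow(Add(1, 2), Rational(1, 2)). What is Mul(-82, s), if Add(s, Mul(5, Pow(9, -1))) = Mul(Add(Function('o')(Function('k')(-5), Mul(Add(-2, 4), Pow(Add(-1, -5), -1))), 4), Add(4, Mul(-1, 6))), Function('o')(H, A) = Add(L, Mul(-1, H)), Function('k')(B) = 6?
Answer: Add(Rational(-2542, 9), Mul(164, Pow(3, Rational(1, 2)))) ≈ 1.6119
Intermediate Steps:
L = Pow(3, Rational(1, 2)) ≈ 1.7320
Function('o')(H, A) = Add(Pow(3, Rational(1, 2)), Mul(-1, H))
s = Add(Rational(31, 9), Mul(-2, Pow(3, Rational(1, 2)))) (s = Add(Rational(-5, 9), Mul(Add(Add(Pow(3, Rational(1, 2)), Mul(-1, 6)), 4), Add(4, Mul(-1, 6)))) = Add(Rational(-5, 9), Mul(Add(Add(Pow(3, Rational(1, 2)), -6), 4), Add(4, -6))) = Add(Rational(-5, 9), Mul(Add(Add(-6, Pow(3, Rational(1, 2))), 4), -2)) = Add(Rational(-5, 9), Mul(Add(-2, Pow(3, Rational(1, 2))), -2)) = Add(Rational(-5, 9), Add(4, Mul(-2, Pow(3, Rational(1, 2))))) = Add(Rational(31, 9), Mul(-2, Pow(3, Rational(1, 2)))) ≈ -0.019657)
Mul(-82, s) = Mul(-82, Add(Rational(31, 9), Mul(-2, Pow(3, Rational(1, 2))))) = Add(Rational(-2542, 9), Mul(164, Pow(3, Rational(1, 2))))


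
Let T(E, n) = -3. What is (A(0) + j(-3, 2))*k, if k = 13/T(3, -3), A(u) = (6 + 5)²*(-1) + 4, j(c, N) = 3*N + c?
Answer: 494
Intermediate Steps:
j(c, N) = c + 3*N
A(u) = -117 (A(u) = 11²*(-1) + 4 = 121*(-1) + 4 = -121 + 4 = -117)
k = -13/3 (k = 13/(-3) = 13*(-⅓) = -13/3 ≈ -4.3333)
(A(0) + j(-3, 2))*k = (-117 + (-3 + 3*2))*(-13/3) = (-117 + (-3 + 6))*(-13/3) = (-117 + 3)*(-13/3) = -114*(-13/3) = 494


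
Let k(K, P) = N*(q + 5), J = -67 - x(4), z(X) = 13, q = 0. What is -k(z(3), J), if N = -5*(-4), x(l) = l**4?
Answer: -100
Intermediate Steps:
N = 20
J = -323 (J = -67 - 1*4**4 = -67 - 1*256 = -67 - 256 = -323)
k(K, P) = 100 (k(K, P) = 20*(0 + 5) = 20*5 = 100)
-k(z(3), J) = -1*100 = -100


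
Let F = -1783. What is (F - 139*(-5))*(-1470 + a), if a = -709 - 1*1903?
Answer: 4441216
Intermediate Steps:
a = -2612 (a = -709 - 1903 = -2612)
(F - 139*(-5))*(-1470 + a) = (-1783 - 139*(-5))*(-1470 - 2612) = (-1783 + 695)*(-4082) = -1088*(-4082) = 4441216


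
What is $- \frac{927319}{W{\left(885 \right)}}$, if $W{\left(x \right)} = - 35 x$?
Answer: $\frac{927319}{30975} \approx 29.938$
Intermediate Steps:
$- \frac{927319}{W{\left(885 \right)}} = - \frac{927319}{\left(-35\right) 885} = - \frac{927319}{-30975} = \left(-927319\right) \left(- \frac{1}{30975}\right) = \frac{927319}{30975}$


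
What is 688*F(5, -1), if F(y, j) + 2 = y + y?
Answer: 5504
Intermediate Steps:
F(y, j) = -2 + 2*y (F(y, j) = -2 + (y + y) = -2 + 2*y)
688*F(5, -1) = 688*(-2 + 2*5) = 688*(-2 + 10) = 688*8 = 5504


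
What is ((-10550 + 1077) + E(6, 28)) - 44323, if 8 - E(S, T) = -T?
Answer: -53760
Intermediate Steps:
E(S, T) = 8 + T (E(S, T) = 8 - (-1)*T = 8 + T)
((-10550 + 1077) + E(6, 28)) - 44323 = ((-10550 + 1077) + (8 + 28)) - 44323 = (-9473 + 36) - 44323 = -9437 - 44323 = -53760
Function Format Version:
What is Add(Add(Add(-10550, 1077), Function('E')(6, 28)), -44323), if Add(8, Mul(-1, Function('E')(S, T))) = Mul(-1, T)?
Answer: -53760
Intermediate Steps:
Function('E')(S, T) = Add(8, T) (Function('E')(S, T) = Add(8, Mul(-1, Mul(-1, T))) = Add(8, T))
Add(Add(Add(-10550, 1077), Function('E')(6, 28)), -44323) = Add(Add(Add(-10550, 1077), Add(8, 28)), -44323) = Add(Add(-9473, 36), -44323) = Add(-9437, -44323) = -53760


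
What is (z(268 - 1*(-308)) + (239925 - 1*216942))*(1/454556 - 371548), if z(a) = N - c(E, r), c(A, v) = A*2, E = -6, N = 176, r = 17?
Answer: -3913335654530477/454556 ≈ -8.6091e+9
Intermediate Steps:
c(A, v) = 2*A
z(a) = 188 (z(a) = 176 - 2*(-6) = 176 - 1*(-12) = 176 + 12 = 188)
(z(268 - 1*(-308)) + (239925 - 1*216942))*(1/454556 - 371548) = (188 + (239925 - 1*216942))*(1/454556 - 371548) = (188 + (239925 - 216942))*(1/454556 - 371548) = (188 + 22983)*(-168889372687/454556) = 23171*(-168889372687/454556) = -3913335654530477/454556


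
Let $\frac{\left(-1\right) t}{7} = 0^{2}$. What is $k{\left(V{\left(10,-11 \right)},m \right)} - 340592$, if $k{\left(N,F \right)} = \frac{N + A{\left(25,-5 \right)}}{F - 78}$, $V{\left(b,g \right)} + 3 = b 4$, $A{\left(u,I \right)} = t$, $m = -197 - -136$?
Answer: $- \frac{47342325}{139} \approx -3.4059 \cdot 10^{5}$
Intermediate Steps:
$t = 0$ ($t = - 7 \cdot 0^{2} = \left(-7\right) 0 = 0$)
$m = -61$ ($m = -197 + 136 = -61$)
$A{\left(u,I \right)} = 0$
$V{\left(b,g \right)} = -3 + 4 b$ ($V{\left(b,g \right)} = -3 + b 4 = -3 + 4 b$)
$k{\left(N,F \right)} = \frac{N}{-78 + F}$ ($k{\left(N,F \right)} = \frac{N + 0}{F - 78} = \frac{N}{-78 + F}$)
$k{\left(V{\left(10,-11 \right)},m \right)} - 340592 = \frac{-3 + 4 \cdot 10}{-78 - 61} - 340592 = \frac{-3 + 40}{-139} - 340592 = 37 \left(- \frac{1}{139}\right) - 340592 = - \frac{37}{139} - 340592 = - \frac{47342325}{139}$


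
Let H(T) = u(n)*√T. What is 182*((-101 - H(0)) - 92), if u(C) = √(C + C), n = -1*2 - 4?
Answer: -35126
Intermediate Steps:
n = -6 (n = -2 - 4 = -6)
u(C) = √2*√C (u(C) = √(2*C) = √2*√C)
H(T) = 2*I*√3*√T (H(T) = (√2*√(-6))*√T = (√2*(I*√6))*√T = (2*I*√3)*√T = 2*I*√3*√T)
182*((-101 - H(0)) - 92) = 182*((-101 - 2*I*√3*√0) - 92) = 182*((-101 - 2*I*√3*0) - 92) = 182*((-101 - 1*0) - 92) = 182*((-101 + 0) - 92) = 182*(-101 - 92) = 182*(-193) = -35126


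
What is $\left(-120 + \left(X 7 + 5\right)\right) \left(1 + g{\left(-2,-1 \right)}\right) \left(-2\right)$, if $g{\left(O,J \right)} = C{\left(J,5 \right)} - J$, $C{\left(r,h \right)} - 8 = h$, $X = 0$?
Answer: $3450$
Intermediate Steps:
$C{\left(r,h \right)} = 8 + h$
$g{\left(O,J \right)} = 13 - J$ ($g{\left(O,J \right)} = \left(8 + 5\right) - J = 13 - J$)
$\left(-120 + \left(X 7 + 5\right)\right) \left(1 + g{\left(-2,-1 \right)}\right) \left(-2\right) = \left(-120 + \left(0 \cdot 7 + 5\right)\right) \left(1 + \left(13 - -1\right)\right) \left(-2\right) = \left(-120 + \left(0 + 5\right)\right) \left(1 + \left(13 + 1\right)\right) \left(-2\right) = \left(-120 + 5\right) \left(1 + 14\right) \left(-2\right) = - 115 \cdot 15 \left(-2\right) = \left(-115\right) \left(-30\right) = 3450$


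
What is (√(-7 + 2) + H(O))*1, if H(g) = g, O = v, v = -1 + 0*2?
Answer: -1 + I*√5 ≈ -1.0 + 2.2361*I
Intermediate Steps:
v = -1 (v = -1 + 0 = -1)
O = -1
(√(-7 + 2) + H(O))*1 = (√(-7 + 2) - 1)*1 = (√(-5) - 1)*1 = (I*√5 - 1)*1 = (-1 + I*√5)*1 = -1 + I*√5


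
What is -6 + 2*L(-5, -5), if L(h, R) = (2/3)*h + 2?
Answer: -26/3 ≈ -8.6667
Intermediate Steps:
L(h, R) = 2 + 2*h/3 (L(h, R) = (2*(1/3))*h + 2 = 2*h/3 + 2 = 2 + 2*h/3)
-6 + 2*L(-5, -5) = -6 + 2*(2 + (2/3)*(-5)) = -6 + 2*(2 - 10/3) = -6 + 2*(-4/3) = -6 - 8/3 = -26/3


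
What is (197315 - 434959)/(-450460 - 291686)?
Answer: 118822/371073 ≈ 0.32021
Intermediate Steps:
(197315 - 434959)/(-450460 - 291686) = -237644/(-742146) = -237644*(-1/742146) = 118822/371073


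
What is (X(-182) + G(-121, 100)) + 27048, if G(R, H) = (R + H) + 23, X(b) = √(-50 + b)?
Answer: 27050 + 2*I*√58 ≈ 27050.0 + 15.232*I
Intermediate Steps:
G(R, H) = 23 + H + R (G(R, H) = (H + R) + 23 = 23 + H + R)
(X(-182) + G(-121, 100)) + 27048 = (√(-50 - 182) + (23 + 100 - 121)) + 27048 = (√(-232) + 2) + 27048 = (2*I*√58 + 2) + 27048 = (2 + 2*I*√58) + 27048 = 27050 + 2*I*√58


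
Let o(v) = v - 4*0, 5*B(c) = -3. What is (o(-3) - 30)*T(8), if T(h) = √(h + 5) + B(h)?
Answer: 99/5 - 33*√13 ≈ -99.183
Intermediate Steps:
B(c) = -⅗ (B(c) = (⅕)*(-3) = -⅗)
o(v) = v (o(v) = v + 0 = v)
T(h) = -⅗ + √(5 + h) (T(h) = √(h + 5) - ⅗ = √(5 + h) - ⅗ = -⅗ + √(5 + h))
(o(-3) - 30)*T(8) = (-3 - 30)*(-⅗ + √(5 + 8)) = -33*(-⅗ + √13) = 99/5 - 33*√13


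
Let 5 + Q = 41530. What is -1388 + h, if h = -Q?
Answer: -42913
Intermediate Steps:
Q = 41525 (Q = -5 + 41530 = 41525)
h = -41525 (h = -1*41525 = -41525)
-1388 + h = -1388 - 41525 = -42913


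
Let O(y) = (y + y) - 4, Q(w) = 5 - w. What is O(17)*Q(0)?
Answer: 150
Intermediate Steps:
O(y) = -4 + 2*y (O(y) = 2*y - 4 = -4 + 2*y)
O(17)*Q(0) = (-4 + 2*17)*(5 - 1*0) = (-4 + 34)*(5 + 0) = 30*5 = 150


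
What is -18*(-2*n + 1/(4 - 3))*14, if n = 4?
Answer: 1764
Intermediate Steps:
-18*(-2*n + 1/(4 - 3))*14 = -18*(-2*4 + 1/(4 - 3))*14 = -18*(-8 + 1/1)*14 = -18*(-8 + 1)*14 = -18*(-7)*14 = 126*14 = 1764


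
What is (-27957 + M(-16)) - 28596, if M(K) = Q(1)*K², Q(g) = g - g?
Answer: -56553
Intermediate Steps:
Q(g) = 0
M(K) = 0 (M(K) = 0*K² = 0)
(-27957 + M(-16)) - 28596 = (-27957 + 0) - 28596 = -27957 - 28596 = -56553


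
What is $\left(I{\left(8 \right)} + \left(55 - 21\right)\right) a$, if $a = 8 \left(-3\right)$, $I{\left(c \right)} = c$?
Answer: $-1008$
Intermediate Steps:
$a = -24$
$\left(I{\left(8 \right)} + \left(55 - 21\right)\right) a = \left(8 + \left(55 - 21\right)\right) \left(-24\right) = \left(8 + 34\right) \left(-24\right) = 42 \left(-24\right) = -1008$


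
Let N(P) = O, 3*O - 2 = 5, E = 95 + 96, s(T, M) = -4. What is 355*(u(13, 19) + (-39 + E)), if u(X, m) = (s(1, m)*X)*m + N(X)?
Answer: -887855/3 ≈ -2.9595e+5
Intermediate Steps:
E = 191
O = 7/3 (O = ⅔ + (⅓)*5 = ⅔ + 5/3 = 7/3 ≈ 2.3333)
N(P) = 7/3
u(X, m) = 7/3 - 4*X*m (u(X, m) = (-4*X)*m + 7/3 = -4*X*m + 7/3 = 7/3 - 4*X*m)
355*(u(13, 19) + (-39 + E)) = 355*((7/3 - 4*13*19) + (-39 + 191)) = 355*((7/3 - 988) + 152) = 355*(-2957/3 + 152) = 355*(-2501/3) = -887855/3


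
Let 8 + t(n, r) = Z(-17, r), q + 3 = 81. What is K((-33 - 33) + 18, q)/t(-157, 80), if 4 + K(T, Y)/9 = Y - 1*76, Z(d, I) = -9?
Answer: 18/17 ≈ 1.0588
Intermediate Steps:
q = 78 (q = -3 + 81 = 78)
K(T, Y) = -720 + 9*Y (K(T, Y) = -36 + 9*(Y - 1*76) = -36 + 9*(Y - 76) = -36 + 9*(-76 + Y) = -36 + (-684 + 9*Y) = -720 + 9*Y)
t(n, r) = -17 (t(n, r) = -8 - 9 = -17)
K((-33 - 33) + 18, q)/t(-157, 80) = (-720 + 9*78)/(-17) = (-720 + 702)*(-1/17) = -18*(-1/17) = 18/17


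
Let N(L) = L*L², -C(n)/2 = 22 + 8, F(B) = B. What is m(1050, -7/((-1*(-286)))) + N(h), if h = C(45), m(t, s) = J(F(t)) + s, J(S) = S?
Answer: -61475707/286 ≈ -2.1495e+5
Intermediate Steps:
C(n) = -60 (C(n) = -2*(22 + 8) = -2*30 = -60)
m(t, s) = s + t (m(t, s) = t + s = s + t)
h = -60
N(L) = L³
m(1050, -7/((-1*(-286)))) + N(h) = (-7/((-1*(-286))) + 1050) + (-60)³ = (-7/286 + 1050) - 216000 = 300293/286 - 216000 = -61475707/286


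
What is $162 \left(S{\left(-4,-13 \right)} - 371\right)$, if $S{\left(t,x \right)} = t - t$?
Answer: $-60102$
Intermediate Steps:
$S{\left(t,x \right)} = 0$
$162 \left(S{\left(-4,-13 \right)} - 371\right) = 162 \left(0 - 371\right) = 162 \left(-371\right) = -60102$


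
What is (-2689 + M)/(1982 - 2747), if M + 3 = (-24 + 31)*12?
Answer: 2608/765 ≈ 3.4091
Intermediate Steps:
M = 81 (M = -3 + (-24 + 31)*12 = -3 + 7*12 = -3 + 84 = 81)
(-2689 + M)/(1982 - 2747) = (-2689 + 81)/(1982 - 2747) = -2608/(-765) = -2608*(-1/765) = 2608/765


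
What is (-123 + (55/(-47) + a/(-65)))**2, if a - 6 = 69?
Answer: 5863424329/373321 ≈ 15706.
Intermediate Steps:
a = 75 (a = 6 + 69 = 75)
(-123 + (55/(-47) + a/(-65)))**2 = (-123 + (55/(-47) + 75/(-65)))**2 = (-123 + (55*(-1/47) + 75*(-1/65)))**2 = (-123 + (-55/47 - 15/13))**2 = (-123 - 1420/611)**2 = (-76573/611)**2 = 5863424329/373321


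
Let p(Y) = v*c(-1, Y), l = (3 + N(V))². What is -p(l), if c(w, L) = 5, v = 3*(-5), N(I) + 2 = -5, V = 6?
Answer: 75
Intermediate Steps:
N(I) = -7 (N(I) = -2 - 5 = -7)
v = -15
l = 16 (l = (3 - 7)² = (-4)² = 16)
p(Y) = -75 (p(Y) = -15*5 = -75)
-p(l) = -1*(-75) = 75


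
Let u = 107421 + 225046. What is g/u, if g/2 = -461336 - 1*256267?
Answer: -1435206/332467 ≈ -4.3168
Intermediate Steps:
g = -1435206 (g = 2*(-461336 - 1*256267) = 2*(-461336 - 256267) = 2*(-717603) = -1435206)
u = 332467
g/u = -1435206/332467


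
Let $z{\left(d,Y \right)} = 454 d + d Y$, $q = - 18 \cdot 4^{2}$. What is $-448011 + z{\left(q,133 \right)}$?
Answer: $-617067$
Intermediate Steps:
$q = -288$ ($q = \left(-18\right) 16 = -288$)
$z{\left(d,Y \right)} = 454 d + Y d$
$-448011 + z{\left(q,133 \right)} = -448011 - 288 \left(454 + 133\right) = -448011 - 169056 = -617067$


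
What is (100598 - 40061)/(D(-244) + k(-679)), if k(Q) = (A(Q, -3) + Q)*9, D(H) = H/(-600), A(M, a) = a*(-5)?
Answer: -9080550/896339 ≈ -10.131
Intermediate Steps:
A(M, a) = -5*a
D(H) = -H/600 (D(H) = H*(-1/600) = -H/600)
k(Q) = 135 + 9*Q (k(Q) = (-5*(-3) + Q)*9 = (15 + Q)*9 = 135 + 9*Q)
(100598 - 40061)/(D(-244) + k(-679)) = (100598 - 40061)/(-1/600*(-244) + (135 + 9*(-679))) = 60537/(61/150 + (135 - 6111)) = 60537/(61/150 - 5976) = 60537/(-896339/150) = 60537*(-150/896339) = -9080550/896339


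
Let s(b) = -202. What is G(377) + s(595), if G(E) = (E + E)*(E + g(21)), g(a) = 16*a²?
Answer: 5604280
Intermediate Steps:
G(E) = 2*E*(7056 + E) (G(E) = (E + E)*(E + 16*21²) = (2*E)*(E + 16*441) = (2*E)*(E + 7056) = (2*E)*(7056 + E) = 2*E*(7056 + E))
G(377) + s(595) = 2*377*(7056 + 377) - 202 = 2*377*7433 - 202 = 5604482 - 202 = 5604280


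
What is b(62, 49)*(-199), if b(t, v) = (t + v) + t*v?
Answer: -626651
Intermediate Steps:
b(t, v) = t + v + t*v
b(62, 49)*(-199) = (62 + 49 + 62*49)*(-199) = (62 + 49 + 3038)*(-199) = 3149*(-199) = -626651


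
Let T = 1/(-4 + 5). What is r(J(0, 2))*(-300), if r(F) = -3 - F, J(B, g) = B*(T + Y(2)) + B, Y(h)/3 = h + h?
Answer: 900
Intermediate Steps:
Y(h) = 6*h (Y(h) = 3*(h + h) = 3*(2*h) = 6*h)
T = 1 (T = 1/1 = 1)
J(B, g) = 14*B (J(B, g) = B*(1 + 6*2) + B = B*(1 + 12) + B = B*13 + B = 13*B + B = 14*B)
r(J(0, 2))*(-300) = (-3 - 14*0)*(-300) = (-3 - 1*0)*(-300) = (-3 + 0)*(-300) = -3*(-300) = 900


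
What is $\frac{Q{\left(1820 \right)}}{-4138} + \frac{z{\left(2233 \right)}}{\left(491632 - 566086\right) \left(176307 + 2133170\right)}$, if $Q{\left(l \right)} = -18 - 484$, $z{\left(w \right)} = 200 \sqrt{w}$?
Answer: $\frac{251}{2069} - \frac{100 \sqrt{2233}}{85974900279} \approx 0.12131$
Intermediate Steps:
$Q{\left(l \right)} = -502$
$\frac{Q{\left(1820 \right)}}{-4138} + \frac{z{\left(2233 \right)}}{\left(491632 - 566086\right) \left(176307 + 2133170\right)} = - \frac{502}{-4138} + \frac{200 \sqrt{2233}}{\left(491632 - 566086\right) \left(176307 + 2133170\right)} = \left(-502\right) \left(- \frac{1}{4138}\right) + \frac{200 \sqrt{2233}}{\left(-74454\right) 2309477} = \frac{251}{2069} + \frac{200 \sqrt{2233}}{-171949800558} = \frac{251}{2069} + 200 \sqrt{2233} \left(- \frac{1}{171949800558}\right) = \frac{251}{2069} - \frac{100 \sqrt{2233}}{85974900279}$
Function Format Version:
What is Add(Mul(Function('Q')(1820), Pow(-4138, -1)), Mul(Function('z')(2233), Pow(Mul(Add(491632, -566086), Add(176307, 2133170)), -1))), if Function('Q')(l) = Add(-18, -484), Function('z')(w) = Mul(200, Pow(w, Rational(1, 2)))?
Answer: Add(Rational(251, 2069), Mul(Rational(-100, 85974900279), Pow(2233, Rational(1, 2)))) ≈ 0.12131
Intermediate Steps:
Function('Q')(l) = -502
Add(Mul(Function('Q')(1820), Pow(-4138, -1)), Mul(Function('z')(2233), Pow(Mul(Add(491632, -566086), Add(176307, 2133170)), -1))) = Add(Mul(-502, Pow(-4138, -1)), Mul(Mul(200, Pow(2233, Rational(1, 2))), Pow(Mul(Add(491632, -566086), Add(176307, 2133170)), -1))) = Add(Mul(-502, Rational(-1, 4138)), Mul(Mul(200, Pow(2233, Rational(1, 2))), Pow(Mul(-74454, 2309477), -1))) = Add(Rational(251, 2069), Mul(Mul(200, Pow(2233, Rational(1, 2))), Pow(-171949800558, -1))) = Add(Rational(251, 2069), Mul(Mul(200, Pow(2233, Rational(1, 2))), Rational(-1, 171949800558))) = Add(Rational(251, 2069), Mul(Rational(-100, 85974900279), Pow(2233, Rational(1, 2))))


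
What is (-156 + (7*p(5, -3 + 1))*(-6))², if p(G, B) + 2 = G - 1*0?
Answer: 79524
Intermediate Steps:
p(G, B) = -2 + G (p(G, B) = -2 + (G - 1*0) = -2 + (G + 0) = -2 + G)
(-156 + (7*p(5, -3 + 1))*(-6))² = (-156 + (7*(-2 + 5))*(-6))² = (-156 + (7*3)*(-6))² = (-156 + 21*(-6))² = (-156 - 126)² = (-282)² = 79524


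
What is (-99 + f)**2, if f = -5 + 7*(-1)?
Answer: 12321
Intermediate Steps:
f = -12 (f = -5 - 7 = -12)
(-99 + f)**2 = (-99 - 12)**2 = (-111)**2 = 12321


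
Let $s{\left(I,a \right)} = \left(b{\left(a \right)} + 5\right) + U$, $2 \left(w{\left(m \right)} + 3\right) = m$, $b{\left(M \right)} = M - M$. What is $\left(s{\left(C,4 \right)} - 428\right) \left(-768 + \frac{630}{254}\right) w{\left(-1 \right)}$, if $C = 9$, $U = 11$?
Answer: $- \frac{140192682}{127} \approx -1.1039 \cdot 10^{6}$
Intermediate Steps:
$b{\left(M \right)} = 0$
$w{\left(m \right)} = -3 + \frac{m}{2}$
$s{\left(I,a \right)} = 16$ ($s{\left(I,a \right)} = \left(0 + 5\right) + 11 = 5 + 11 = 16$)
$\left(s{\left(C,4 \right)} - 428\right) \left(-768 + \frac{630}{254}\right) w{\left(-1 \right)} = \left(16 - 428\right) \left(-768 + \frac{630}{254}\right) \left(-3 + \frac{1}{2} \left(-1\right)\right) = - 412 \left(-768 + 630 \cdot \frac{1}{254}\right) \left(-3 - \frac{1}{2}\right) = - 412 \left(-768 + \frac{315}{127}\right) \left(- \frac{7}{2}\right) = \left(-412\right) \left(- \frac{97221}{127}\right) \left(- \frac{7}{2}\right) = \frac{40055052}{127} \left(- \frac{7}{2}\right) = - \frac{140192682}{127}$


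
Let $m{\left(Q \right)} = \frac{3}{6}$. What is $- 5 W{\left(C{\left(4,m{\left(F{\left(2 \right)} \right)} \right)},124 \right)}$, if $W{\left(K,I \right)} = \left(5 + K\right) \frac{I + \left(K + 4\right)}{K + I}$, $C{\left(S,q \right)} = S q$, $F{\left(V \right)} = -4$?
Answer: $- \frac{325}{9} \approx -36.111$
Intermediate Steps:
$m{\left(Q \right)} = \frac{1}{2}$ ($m{\left(Q \right)} = 3 \cdot \frac{1}{6} = \frac{1}{2}$)
$W{\left(K,I \right)} = \frac{\left(5 + K\right) \left(4 + I + K\right)}{I + K}$ ($W{\left(K,I \right)} = \left(5 + K\right) \frac{I + \left(4 + K\right)}{I + K} = \left(5 + K\right) \frac{4 + I + K}{I + K} = \frac{\left(5 + K\right) \left(4 + I + K\right)}{I + K}$)
$- 5 W{\left(C{\left(4,m{\left(F{\left(2 \right)} \right)} \right)},124 \right)} = - 5 \frac{20 + \left(4 \cdot \frac{1}{2}\right)^{2} + 5 \cdot 124 + 9 \cdot 4 \cdot \frac{1}{2} + 124 \cdot 4 \cdot \frac{1}{2}}{124 + 4 \cdot \frac{1}{2}} = - 5 \frac{20 + 2^{2} + 620 + 9 \cdot 2 + 124 \cdot 2}{124 + 2} = - 5 \frac{20 + 4 + 620 + 18 + 248}{126} = - 5 \cdot \frac{1}{126} \cdot 910 = \left(-5\right) \frac{65}{9} = - \frac{325}{9}$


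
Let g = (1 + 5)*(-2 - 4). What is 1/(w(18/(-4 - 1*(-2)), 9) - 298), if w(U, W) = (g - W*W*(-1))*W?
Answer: 1/107 ≈ 0.0093458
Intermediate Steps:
g = -36 (g = 6*(-6) = -36)
w(U, W) = W*(-36 + W**2) (w(U, W) = (-36 - W*W*(-1))*W = (-36 - W**2*(-1))*W = (-36 - (-1)*W**2)*W = (-36 + W**2)*W = W*(-36 + W**2))
1/(w(18/(-4 - 1*(-2)), 9) - 298) = 1/(9*(-36 + 9**2) - 298) = 1/(9*(-36 + 81) - 298) = 1/(9*45 - 298) = 1/(405 - 298) = 1/107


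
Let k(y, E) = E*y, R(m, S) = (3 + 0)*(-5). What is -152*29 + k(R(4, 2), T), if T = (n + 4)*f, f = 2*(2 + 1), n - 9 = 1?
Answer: -5668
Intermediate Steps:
n = 10 (n = 9 + 1 = 10)
f = 6 (f = 2*3 = 6)
T = 84 (T = (10 + 4)*6 = 14*6 = 84)
R(m, S) = -15 (R(m, S) = 3*(-5) = -15)
-152*29 + k(R(4, 2), T) = -152*29 + 84*(-15) = -4408 - 1260 = -5668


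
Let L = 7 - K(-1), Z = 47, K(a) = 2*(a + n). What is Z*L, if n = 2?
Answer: 235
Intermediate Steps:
K(a) = 4 + 2*a (K(a) = 2*(a + 2) = 2*(2 + a) = 4 + 2*a)
L = 5 (L = 7 - (4 + 2*(-1)) = 7 - (4 - 2) = 7 - 1*2 = 7 - 2 = 5)
Z*L = 47*5 = 235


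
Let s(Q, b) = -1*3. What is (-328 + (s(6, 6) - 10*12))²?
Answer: 203401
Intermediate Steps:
s(Q, b) = -3
(-328 + (s(6, 6) - 10*12))² = (-328 + (-3 - 10*12))² = (-328 + (-3 - 120))² = (-328 - 123)² = (-451)² = 203401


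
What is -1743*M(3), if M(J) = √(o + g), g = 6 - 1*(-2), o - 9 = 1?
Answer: -5229*√2 ≈ -7394.9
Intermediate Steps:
o = 10 (o = 9 + 1 = 10)
g = 8 (g = 6 + 2 = 8)
M(J) = 3*√2 (M(J) = √(10 + 8) = √18 = 3*√2)
-1743*M(3) = -5229*√2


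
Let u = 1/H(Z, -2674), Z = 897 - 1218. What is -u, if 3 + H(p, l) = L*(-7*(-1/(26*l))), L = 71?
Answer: 9932/29867 ≈ 0.33254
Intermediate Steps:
Z = -321
H(p, l) = -3 + 497/(26*l) (H(p, l) = -3 + 71*(-7*(-1/(26*l))) = -3 + 71*(-(-7)/(26*l)) = -3 + 71*(7/(26*l)) = -3 + 497/(26*l))
u = -9932/29867 (u = 1/(-3 + (497/26)/(-2674)) = 1/(-3 + (497/26)*(-1/2674)) = 1/(-3 - 71/9932) = 1/(-29867/9932) = -9932/29867 ≈ -0.33254)
-u = -1*(-9932/29867) = 9932/29867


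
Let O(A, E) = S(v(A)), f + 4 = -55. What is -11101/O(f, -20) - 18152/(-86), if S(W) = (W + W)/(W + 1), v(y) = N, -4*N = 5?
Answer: -386583/430 ≈ -899.03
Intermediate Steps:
f = -59 (f = -4 - 55 = -59)
N = -5/4 (N = -¼*5 = -5/4 ≈ -1.2500)
v(y) = -5/4
S(W) = 2*W/(1 + W) (S(W) = (2*W)/(1 + W) = 2*W/(1 + W))
O(A, E) = 10 (O(A, E) = 2*(-5/4)/(1 - 5/4) = 2*(-5/4)/(-¼) = 2*(-5/4)*(-4) = 10)
-11101/O(f, -20) - 18152/(-86) = -11101/10 - 18152/(-86) = -11101*⅒ - 18152*(-1/86) = -11101/10 + 9076/43 = -386583/430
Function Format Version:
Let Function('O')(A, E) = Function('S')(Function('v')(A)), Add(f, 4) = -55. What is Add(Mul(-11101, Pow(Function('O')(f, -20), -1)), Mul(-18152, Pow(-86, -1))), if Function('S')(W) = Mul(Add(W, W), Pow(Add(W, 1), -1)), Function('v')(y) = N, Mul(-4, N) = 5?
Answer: Rational(-386583, 430) ≈ -899.03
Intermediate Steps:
f = -59 (f = Add(-4, -55) = -59)
N = Rational(-5, 4) (N = Mul(Rational(-1, 4), 5) = Rational(-5, 4) ≈ -1.2500)
Function('v')(y) = Rational(-5, 4)
Function('S')(W) = Mul(2, W, Pow(Add(1, W), -1)) (Function('S')(W) = Mul(Mul(2, W), Pow(Add(1, W), -1)) = Mul(2, W, Pow(Add(1, W), -1)))
Function('O')(A, E) = 10 (Function('O')(A, E) = Mul(2, Rational(-5, 4), Pow(Add(1, Rational(-5, 4)), -1)) = Mul(2, Rational(-5, 4), Pow(Rational(-1, 4), -1)) = Mul(2, Rational(-5, 4), -4) = 10)
Add(Mul(-11101, Pow(Function('O')(f, -20), -1)), Mul(-18152, Pow(-86, -1))) = Add(Mul(-11101, Pow(10, -1)), Mul(-18152, Pow(-86, -1))) = Add(Mul(-11101, Rational(1, 10)), Mul(-18152, Rational(-1, 86))) = Add(Rational(-11101, 10), Rational(9076, 43)) = Rational(-386583, 430)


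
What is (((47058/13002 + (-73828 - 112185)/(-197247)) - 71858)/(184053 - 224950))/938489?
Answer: 2792056378750/1491410756016954147 ≈ 1.8721e-6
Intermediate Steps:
(((47058/13002 + (-73828 - 112185)/(-197247)) - 71858)/(184053 - 224950))/938489 = (((47058*(1/13002) - 186013*(-1/197247)) - 71858)/(-40897))*(1/938489) = (((713/197 + 186013/197247) - 71858)*(-1/40897))*(1/938489) = ((177281672/38857659 - 71858)*(-1/40897))*(1/938489) = -2792056378750/38857659*(-1/40897)*(1/938489) = (2792056378750/1589161680123)*(1/938489) = 2792056378750/1491410756016954147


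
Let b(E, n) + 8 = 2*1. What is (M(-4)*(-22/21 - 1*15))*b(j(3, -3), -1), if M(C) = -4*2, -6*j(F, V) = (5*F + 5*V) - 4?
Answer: -5392/7 ≈ -770.29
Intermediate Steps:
j(F, V) = ⅔ - 5*F/6 - 5*V/6 (j(F, V) = -((5*F + 5*V) - 4)/6 = -(-4 + 5*F + 5*V)/6 = ⅔ - 5*F/6 - 5*V/6)
b(E, n) = -6 (b(E, n) = -8 + 2*1 = -8 + 2 = -6)
M(C) = -8
(M(-4)*(-22/21 - 1*15))*b(j(3, -3), -1) = -8*(-22/21 - 1*15)*(-6) = -8*(-22*1/21 - 15)*(-6) = -8*(-22/21 - 15)*(-6) = -8*(-337/21)*(-6) = (2696/21)*(-6) = -5392/7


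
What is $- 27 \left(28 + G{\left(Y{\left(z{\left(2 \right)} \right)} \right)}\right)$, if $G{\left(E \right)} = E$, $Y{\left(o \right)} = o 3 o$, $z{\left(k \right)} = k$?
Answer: $-1080$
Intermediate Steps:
$Y{\left(o \right)} = 3 o^{2}$ ($Y{\left(o \right)} = 3 o o = 3 o^{2}$)
$- 27 \left(28 + G{\left(Y{\left(z{\left(2 \right)} \right)} \right)}\right) = - 27 \left(28 + 3 \cdot 2^{2}\right) = - 27 \left(28 + 3 \cdot 4\right) = - 27 \left(28 + 12\right) = \left(-27\right) 40 = -1080$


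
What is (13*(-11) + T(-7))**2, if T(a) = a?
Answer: 22500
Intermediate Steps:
(13*(-11) + T(-7))**2 = (13*(-11) - 7)**2 = (-143 - 7)**2 = (-150)**2 = 22500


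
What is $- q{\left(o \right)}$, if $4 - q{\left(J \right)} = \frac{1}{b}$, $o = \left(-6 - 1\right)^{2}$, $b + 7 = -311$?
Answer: $- \frac{1273}{318} \approx -4.0031$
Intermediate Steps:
$b = -318$ ($b = -7 - 311 = -318$)
$o = 49$ ($o = \left(-7\right)^{2} = 49$)
$q{\left(J \right)} = \frac{1273}{318}$ ($q{\left(J \right)} = 4 - \frac{1}{-318} = 4 - - \frac{1}{318} = 4 + \frac{1}{318} = \frac{1273}{318}$)
$- q{\left(o \right)} = \left(-1\right) \frac{1273}{318} = - \frac{1273}{318}$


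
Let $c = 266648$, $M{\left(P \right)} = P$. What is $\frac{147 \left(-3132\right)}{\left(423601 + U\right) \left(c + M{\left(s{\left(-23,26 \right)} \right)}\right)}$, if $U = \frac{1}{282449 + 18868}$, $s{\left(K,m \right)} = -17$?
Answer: $- \frac{70277382}{17240271652967} \approx -4.0763 \cdot 10^{-6}$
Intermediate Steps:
$U = \frac{1}{301317} \approx 3.3188 \cdot 10^{-6}$
$\frac{147 \left(-3132\right)}{\left(423601 + U\right) \left(c + M{\left(s{\left(-23,26 \right)} \right)}\right)} = \frac{147 \left(-3132\right)}{\left(423601 + \frac{1}{301317}\right) \left(266648 - 17\right)} = - \frac{460404}{\frac{127638182518}{301317} \cdot 266631} = - \frac{460404}{\frac{241363803141538}{2137}} = \left(-460404\right) \frac{2137}{241363803141538} = - \frac{70277382}{17240271652967}$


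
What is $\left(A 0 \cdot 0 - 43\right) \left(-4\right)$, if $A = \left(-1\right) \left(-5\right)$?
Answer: $172$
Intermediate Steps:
$A = 5$
$\left(A 0 \cdot 0 - 43\right) \left(-4\right) = \left(5 \cdot 0 \cdot 0 - 43\right) \left(-4\right) = \left(0 \cdot 0 - 43\right) \left(-4\right) = \left(0 - 43\right) \left(-4\right) = \left(-43\right) \left(-4\right) = 172$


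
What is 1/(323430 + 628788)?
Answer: 1/952218 ≈ 1.0502e-6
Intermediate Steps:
1/(323430 + 628788) = 1/952218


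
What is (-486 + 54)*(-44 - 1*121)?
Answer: 71280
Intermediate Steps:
(-486 + 54)*(-44 - 1*121) = -432*(-44 - 121) = -432*(-165) = 71280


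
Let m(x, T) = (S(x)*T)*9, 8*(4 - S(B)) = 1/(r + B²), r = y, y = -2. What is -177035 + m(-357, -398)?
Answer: -97554559253/509788 ≈ -1.9136e+5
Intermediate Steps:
r = -2
S(B) = 4 - 1/(8*(-2 + B²))
m(x, T) = 9*T*(-65 + 32*x²)/(8*(-2 + x²)) (m(x, T) = (((-65 + 32*x²)/(8*(-2 + x²)))*T)*9 = (T*(-65 + 32*x²)/(8*(-2 + x²)))*9 = 9*T*(-65 + 32*x²)/(8*(-2 + x²)))
-177035 + m(-357, -398) = -177035 + (9/8)*(-398)*(-65 + 32*(-357)²)/(-2 + (-357)²) = -177035 + (9/8)*(-398)*(-65 + 32*127449)/(-2 + 127449) = -177035 + (9/8)*(-398)*(-65 + 4078368)/127447 = -177035 + (9/8)*(-398)*(1/127447)*4078303 = -177035 - 7304240673/509788 = -97554559253/509788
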